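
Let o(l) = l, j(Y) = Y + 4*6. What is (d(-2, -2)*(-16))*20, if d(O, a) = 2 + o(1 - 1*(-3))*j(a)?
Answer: -28800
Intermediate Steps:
j(Y) = 24 + Y (j(Y) = Y + 24 = 24 + Y)
d(O, a) = 98 + 4*a (d(O, a) = 2 + (1 - 1*(-3))*(24 + a) = 2 + (1 + 3)*(24 + a) = 2 + 4*(24 + a) = 2 + (96 + 4*a) = 98 + 4*a)
(d(-2, -2)*(-16))*20 = ((98 + 4*(-2))*(-16))*20 = ((98 - 8)*(-16))*20 = (90*(-16))*20 = -1440*20 = -28800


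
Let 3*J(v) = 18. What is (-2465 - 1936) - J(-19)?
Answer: -4407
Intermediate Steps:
J(v) = 6 (J(v) = (1/3)*18 = 6)
(-2465 - 1936) - J(-19) = (-2465 - 1936) - 1*6 = -4401 - 6 = -4407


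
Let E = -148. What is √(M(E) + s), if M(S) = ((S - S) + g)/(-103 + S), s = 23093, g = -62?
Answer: 3*√161655295/251 ≈ 151.96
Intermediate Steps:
M(S) = -62/(-103 + S) (M(S) = ((S - S) - 62)/(-103 + S) = (0 - 62)/(-103 + S) = -62/(-103 + S))
√(M(E) + s) = √(-62/(-103 - 148) + 23093) = √(-62/(-251) + 23093) = √(-62*(-1/251) + 23093) = √(62/251 + 23093) = √(5796405/251) = 3*√161655295/251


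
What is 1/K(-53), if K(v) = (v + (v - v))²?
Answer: 1/2809 ≈ 0.00035600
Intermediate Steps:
K(v) = v² (K(v) = (v + 0)² = v²)
1/K(-53) = 1/((-53)²) = 1/2809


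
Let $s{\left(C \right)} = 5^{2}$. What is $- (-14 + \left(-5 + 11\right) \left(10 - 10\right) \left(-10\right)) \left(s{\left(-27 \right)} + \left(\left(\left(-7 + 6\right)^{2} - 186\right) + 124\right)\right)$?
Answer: $-504$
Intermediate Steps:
$s{\left(C \right)} = 25$
$- (-14 + \left(-5 + 11\right) \left(10 - 10\right) \left(-10\right)) \left(s{\left(-27 \right)} + \left(\left(\left(-7 + 6\right)^{2} - 186\right) + 124\right)\right) = - (-14 + \left(-5 + 11\right) \left(10 - 10\right) \left(-10\right)) \left(25 + \left(\left(\left(-7 + 6\right)^{2} - 186\right) + 124\right)\right) = - (-14 + 6 \cdot 0 \left(-10\right)) \left(25 + \left(\left(\left(-1\right)^{2} - 186\right) + 124\right)\right) = - (-14 + 0 \left(-10\right)) \left(25 + \left(\left(1 - 186\right) + 124\right)\right) = - (-14 + 0) \left(25 + \left(-185 + 124\right)\right) = \left(-1\right) \left(-14\right) \left(25 - 61\right) = 14 \left(-36\right) = -504$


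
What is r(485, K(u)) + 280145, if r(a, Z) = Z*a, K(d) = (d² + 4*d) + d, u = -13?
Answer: 330585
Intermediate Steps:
K(d) = d² + 5*d
r(485, K(u)) + 280145 = -13*(5 - 13)*485 + 280145 = -13*(-8)*485 + 280145 = 104*485 + 280145 = 50440 + 280145 = 330585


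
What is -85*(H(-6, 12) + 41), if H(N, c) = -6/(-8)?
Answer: -14195/4 ≈ -3548.8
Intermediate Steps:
H(N, c) = ¾ (H(N, c) = -6*(-⅛) = ¾)
-85*(H(-6, 12) + 41) = -85*(¾ + 41) = -85*167/4 = -14195/4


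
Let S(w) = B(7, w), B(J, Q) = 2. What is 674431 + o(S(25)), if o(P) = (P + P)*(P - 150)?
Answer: 673839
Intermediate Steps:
S(w) = 2
o(P) = 2*P*(-150 + P) (o(P) = (2*P)*(-150 + P) = 2*P*(-150 + P))
674431 + o(S(25)) = 674431 + 2*2*(-150 + 2) = 674431 + 2*2*(-148) = 674431 - 592 = 673839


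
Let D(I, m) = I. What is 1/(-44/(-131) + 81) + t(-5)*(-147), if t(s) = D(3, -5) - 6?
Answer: 4698986/10655 ≈ 441.01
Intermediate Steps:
t(s) = -3 (t(s) = 3 - 6 = -3)
1/(-44/(-131) + 81) + t(-5)*(-147) = 1/(-44/(-131) + 81) - 3*(-147) = 1/(-44*(-1/131) + 81) + 441 = 1/(44/131 + 81) + 441 = 1/(10655/131) + 441 = 131/10655 + 441 = 4698986/10655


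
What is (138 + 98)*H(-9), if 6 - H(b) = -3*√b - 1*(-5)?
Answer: 236 + 2124*I ≈ 236.0 + 2124.0*I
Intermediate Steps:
H(b) = 1 + 3*√b (H(b) = 6 - (-3*√b - 1*(-5)) = 6 - (-3*√b + 5) = 6 - (5 - 3*√b) = 6 + (-5 + 3*√b) = 1 + 3*√b)
(138 + 98)*H(-9) = (138 + 98)*(1 + 3*√(-9)) = 236*(1 + 3*(3*I)) = 236*(1 + 9*I) = 236 + 2124*I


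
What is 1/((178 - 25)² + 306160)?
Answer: 1/329569 ≈ 3.0343e-6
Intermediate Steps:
1/((178 - 25)² + 306160) = 1/(153² + 306160) = 1/(23409 + 306160) = 1/329569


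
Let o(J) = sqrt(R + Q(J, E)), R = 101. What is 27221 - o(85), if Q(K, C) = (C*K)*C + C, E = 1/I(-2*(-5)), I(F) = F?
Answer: 27221 - sqrt(10195)/10 ≈ 27211.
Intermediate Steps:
E = 1/10 (E = 1/(-2*(-5)) = 1/10 ≈ 0.10000)
Q(K, C) = C + K*C**2 (Q(K, C) = K*C**2 + C = C + K*C**2)
o(J) = sqrt(1011/10 + J/100) (o(J) = sqrt(101 + (1 + J/10)/10) = sqrt(101 + (1/10 + J/100)) = sqrt(1011/10 + J/100))
27221 - o(85) = 27221 - sqrt(10110 + 85)/10 = 27221 - sqrt(10195)/10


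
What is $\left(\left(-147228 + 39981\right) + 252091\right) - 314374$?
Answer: $-169530$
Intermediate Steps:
$\left(\left(-147228 + 39981\right) + 252091\right) - 314374 = \left(-107247 + 252091\right) - 314374 = 144844 - 314374 = -169530$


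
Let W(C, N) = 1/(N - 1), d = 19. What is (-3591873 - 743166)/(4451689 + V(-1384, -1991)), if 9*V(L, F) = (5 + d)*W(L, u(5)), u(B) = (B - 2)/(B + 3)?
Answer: -65025585/66775271 ≈ -0.97380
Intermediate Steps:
u(B) = (-2 + B)/(3 + B)
W(C, N) = 1/(-1 + N)
V(L, F) = -64/15 (V(L, F) = ((5 + 19)/(-1 + (-2 + 5)/(3 + 5)))/9 = (24/(-1 + 3/8))/9 = (24/(-5/8))/9 = (24*(-8/5))/9 = (⅑)*(-192/5) = -64/15)
(-3591873 - 743166)/(4451689 + V(-1384, -1991)) = (-3591873 - 743166)/(4451689 - 64/15) = -4335039/66775271/15 = -4335039*15/66775271 = -65025585/66775271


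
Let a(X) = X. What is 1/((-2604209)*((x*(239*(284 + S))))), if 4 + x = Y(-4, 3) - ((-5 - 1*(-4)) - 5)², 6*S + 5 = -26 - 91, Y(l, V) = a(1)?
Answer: 1/6400200394133 ≈ 1.5625e-13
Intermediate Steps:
Y(l, V) = 1
S = -61/3 (S = -⅚ + (-26 - 91)/6 = -⅚ + (⅙)*(-117) = -⅚ - 39/2 = -61/3 ≈ -20.333)
x = -39 (x = -4 + (1 - ((-5 - 1*(-4)) - 5)²) = -4 + (1 - ((-5 + 4) - 5)²) = -4 + (1 - (-1 - 5)²) = -4 + (1 - 1*(-6)²) = -4 + (1 - 1*36) = -4 + (1 - 36) = -4 - 35 = -39)
1/((-2604209)*((x*(239*(284 + S))))) = 1/((-2604209)*((-9321*(284 - 61/3)))) = -1/(2604209*((-9321*791/3))) = -1/(2604209*((-39*189049/3))) = -1/2604209/(-2457637) = -1/2604209*(-1/2457637) = 1/6400200394133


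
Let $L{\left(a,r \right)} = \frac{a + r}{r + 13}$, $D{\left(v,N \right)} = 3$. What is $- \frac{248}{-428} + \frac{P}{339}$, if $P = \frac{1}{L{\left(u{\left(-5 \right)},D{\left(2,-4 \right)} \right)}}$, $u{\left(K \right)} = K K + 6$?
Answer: $\frac{358162}{616641} \approx 0.58083$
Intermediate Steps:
$u{\left(K \right)} = 6 + K^{2}$ ($u{\left(K \right)} = K^{2} + 6 = 6 + K^{2}$)
$L{\left(a,r \right)} = \frac{a + r}{13 + r}$
$P = \frac{8}{17}$ ($P = \frac{1}{\frac{1}{13 + 3} \left(\left(6 + \left(-5\right)^{2}\right) + 3\right)} = \frac{1}{\frac{1}{16} \left(\left(6 + 25\right) + 3\right)} = \frac{1}{\frac{1}{16} \left(31 + 3\right)} = \frac{1}{\frac{1}{16} \cdot 34} = \frac{1}{\frac{17}{8}} = \frac{8}{17} \approx 0.47059$)
$- \frac{248}{-428} + \frac{P}{339} = - \frac{248}{-428} + \frac{8}{17 \cdot 339} = \left(-248\right) \left(- \frac{1}{428}\right) + \frac{8}{17} \cdot \frac{1}{339} = \frac{62}{107} + \frac{8}{5763} = \frac{358162}{616641}$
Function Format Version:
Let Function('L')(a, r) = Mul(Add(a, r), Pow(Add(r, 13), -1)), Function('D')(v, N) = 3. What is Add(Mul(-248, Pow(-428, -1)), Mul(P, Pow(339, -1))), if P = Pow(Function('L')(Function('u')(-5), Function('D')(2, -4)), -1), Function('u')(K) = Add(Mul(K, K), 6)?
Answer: Rational(358162, 616641) ≈ 0.58083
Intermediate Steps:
Function('u')(K) = Add(6, Pow(K, 2)) (Function('u')(K) = Add(Pow(K, 2), 6) = Add(6, Pow(K, 2)))
Function('L')(a, r) = Mul(Pow(Add(13, r), -1), Add(a, r)) (Function('L')(a, r) = Mul(Add(a, r), Pow(Add(13, r), -1)) = Mul(Pow(Add(13, r), -1), Add(a, r)))
P = Rational(8, 17) (P = Pow(Mul(Pow(Add(13, 3), -1), Add(Add(6, Pow(-5, 2)), 3)), -1) = Pow(Mul(Pow(16, -1), Add(Add(6, 25), 3)), -1) = Pow(Mul(Rational(1, 16), Add(31, 3)), -1) = Pow(Mul(Rational(1, 16), 34), -1) = Pow(Rational(17, 8), -1) = Rational(8, 17) ≈ 0.47059)
Add(Mul(-248, Pow(-428, -1)), Mul(P, Pow(339, -1))) = Add(Mul(-248, Pow(-428, -1)), Mul(Rational(8, 17), Pow(339, -1))) = Add(Mul(-248, Rational(-1, 428)), Mul(Rational(8, 17), Rational(1, 339))) = Add(Rational(62, 107), Rational(8, 5763)) = Rational(358162, 616641)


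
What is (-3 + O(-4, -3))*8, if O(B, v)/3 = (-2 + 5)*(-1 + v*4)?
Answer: -960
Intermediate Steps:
O(B, v) = -9 + 36*v (O(B, v) = 3*((-2 + 5)*(-1 + v*4)) = 3*(3*(-1 + 4*v)) = 3*(-3 + 12*v) = -9 + 36*v)
(-3 + O(-4, -3))*8 = (-3 + (-9 + 36*(-3)))*8 = (-3 + (-9 - 108))*8 = (-3 - 117)*8 = -120*8 = -960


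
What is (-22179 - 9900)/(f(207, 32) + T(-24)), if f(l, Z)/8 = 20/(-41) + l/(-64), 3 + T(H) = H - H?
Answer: 10521912/10751 ≈ 978.69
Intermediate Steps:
T(H) = -3 (T(H) = -3 + (H - H) = -3 + 0 = -3)
f(l, Z) = -160/41 - l/8 (f(l, Z) = 8*(20/(-41) + l/(-64)) = 8*(20*(-1/41) + l*(-1/64)) = 8*(-20/41 - l/64) = -160/41 - l/8)
(-22179 - 9900)/(f(207, 32) + T(-24)) = (-22179 - 9900)/((-160/41 - ⅛*207) - 3) = -32079/((-160/41 - 207/8) - 3) = -32079/(-9767/328 - 3) = -32079/(-10751/328) = -32079*(-328/10751) = 10521912/10751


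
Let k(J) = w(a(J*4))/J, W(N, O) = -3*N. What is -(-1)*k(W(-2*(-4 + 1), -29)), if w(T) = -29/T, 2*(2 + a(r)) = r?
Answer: -29/684 ≈ -0.042398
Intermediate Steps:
a(r) = -2 + r/2
k(J) = -29/(J*(-2 + 2*J)) (k(J) = (-29/(-2 + (J*4)/2))/J = (-29/(-2 + (4*J)/2))/J = (-29/(-2 + 2*J))/J = -29/(J*(-2 + 2*J)))
-(-1)*k(W(-2*(-4 + 1), -29)) = -(-1)*(-29/(2*((-(-6)*(-4 + 1)))*(-1 - (-6)*(-4 + 1)))) = -(-1)*(-29/(2*((-(-6)*(-3)))*(-1 - (-6)*(-3)))) = -(-1)*(-29/(2*((-3*6))*(-1 - 3*6))) = -(-1)*(-29/2/(-18*(-1 - 18))) = -(-1)*(-29/2*(-1/18)/(-19)) = -(-1)*(-29/2*(-1/18)*(-1/19)) = -(-1)*(-29)/684 = -1*29/684 = -29/684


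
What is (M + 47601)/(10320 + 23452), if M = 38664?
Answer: 86265/33772 ≈ 2.5543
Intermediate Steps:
(M + 47601)/(10320 + 23452) = (38664 + 47601)/(10320 + 23452) = 86265/33772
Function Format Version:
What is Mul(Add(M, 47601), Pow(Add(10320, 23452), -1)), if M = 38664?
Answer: Rational(86265, 33772) ≈ 2.5543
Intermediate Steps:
Mul(Add(M, 47601), Pow(Add(10320, 23452), -1)) = Mul(Add(38664, 47601), Pow(Add(10320, 23452), -1)) = Mul(86265, Pow(33772, -1)) = Mul(86265, Rational(1, 33772)) = Rational(86265, 33772)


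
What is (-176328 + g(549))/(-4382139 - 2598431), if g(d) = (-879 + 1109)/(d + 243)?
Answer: 69825773/2764305720 ≈ 0.025260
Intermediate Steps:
g(d) = 230/(243 + d)
(-176328 + g(549))/(-4382139 - 2598431) = (-176328 + 230/(243 + 549))/(-4382139 - 2598431) = (-176328 + 230/792)/(-6980570) = (-176328 + 230*(1/792))*(-1/6980570) = (-176328 + 115/396)*(-1/6980570) = -69825773/396*(-1/6980570) = 69825773/2764305720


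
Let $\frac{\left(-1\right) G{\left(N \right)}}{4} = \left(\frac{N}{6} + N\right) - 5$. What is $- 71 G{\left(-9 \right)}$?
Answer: $-4402$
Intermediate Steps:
$G{\left(N \right)} = 20 - \frac{14 N}{3}$ ($G{\left(N \right)} = - 4 \left(\left(\frac{N}{6} + N\right) - 5\right) = - 4 \left(\frac{7 N}{6} - 5\right) = - 4 \left(-5 + \frac{7 N}{6}\right) = 20 - \frac{14 N}{3}$)
$- 71 G{\left(-9 \right)} = - 71 \left(20 - -42\right) = - 71 \left(20 + 42\right) = \left(-71\right) 62 = -4402$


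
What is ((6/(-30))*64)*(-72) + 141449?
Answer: 711853/5 ≈ 1.4237e+5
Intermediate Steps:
((6/(-30))*64)*(-72) + 141449 = ((6*(-1/30))*64)*(-72) + 141449 = -1/5*64*(-72) + 141449 = -64/5*(-72) + 141449 = 4608/5 + 141449 = 711853/5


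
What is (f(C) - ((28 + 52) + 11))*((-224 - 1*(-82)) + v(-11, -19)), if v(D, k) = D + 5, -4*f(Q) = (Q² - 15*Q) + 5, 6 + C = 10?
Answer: 12025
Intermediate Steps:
C = 4 (C = -6 + 10 = 4)
f(Q) = -5/4 - Q²/4 + 15*Q/4 (f(Q) = -((Q² - 15*Q) + 5)/4 = -(5 + Q² - 15*Q)/4 = -5/4 - Q²/4 + 15*Q/4)
v(D, k) = 5 + D
(f(C) - ((28 + 52) + 11))*((-224 - 1*(-82)) + v(-11, -19)) = ((-5/4 - ¼*4² + (15/4)*4) - ((28 + 52) + 11))*((-224 - 1*(-82)) + (5 - 11)) = ((-5/4 - ¼*16 + 15) - (80 + 11))*((-224 + 82) - 6) = ((-5/4 - 4 + 15) - 1*91)*(-142 - 6) = (39/4 - 91)*(-148) = -325/4*(-148) = 12025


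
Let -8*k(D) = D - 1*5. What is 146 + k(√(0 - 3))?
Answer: 1173/8 - I*√3/8 ≈ 146.63 - 0.21651*I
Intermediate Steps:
k(D) = 5/8 - D/8 (k(D) = -(D - 1*5)/8 = -(D - 5)/8 = -(-5 + D)/8 = 5/8 - D/8)
146 + k(√(0 - 3)) = 146 + (5/8 - √(0 - 3)/8) = 146 + (5/8 - I*√3/8) = 1173/8 - I*√3/8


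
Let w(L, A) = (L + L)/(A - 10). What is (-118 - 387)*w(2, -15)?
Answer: 404/5 ≈ 80.800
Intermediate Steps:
w(L, A) = 2*L/(-10 + A) (w(L, A) = (2*L)/(-10 + A) = 2*L/(-10 + A))
(-118 - 387)*w(2, -15) = (-118 - 387)*(2*2/(-10 - 15)) = -1010*2/(-25) = -1010*2*(-1)/25 = -505*(-4/25) = 404/5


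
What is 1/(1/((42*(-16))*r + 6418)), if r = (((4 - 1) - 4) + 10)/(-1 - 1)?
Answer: 9442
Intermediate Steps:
r = -9/2 (r = ((3 - 4) + 10)/(-2) = (-1 + 10)*(-½) = 9*(-½) = -9/2 ≈ -4.5000)
1/(1/((42*(-16))*r + 6418)) = 1/(1/((42*(-16))*(-9/2) + 6418)) = 1/(1/(-672*(-9/2) + 6418)) = 1/(1/(3024 + 6418)) = 1/(1/9442) = 9442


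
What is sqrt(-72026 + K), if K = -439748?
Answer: I*sqrt(511774) ≈ 715.38*I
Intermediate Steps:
sqrt(-72026 + K) = sqrt(-72026 - 439748) = sqrt(-511774) = I*sqrt(511774)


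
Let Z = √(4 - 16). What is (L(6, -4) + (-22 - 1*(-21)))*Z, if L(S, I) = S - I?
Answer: 18*I*√3 ≈ 31.177*I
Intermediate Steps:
Z = 2*I*√3 (Z = √(-12) = 2*I*√3 ≈ 3.4641*I)
(L(6, -4) + (-22 - 1*(-21)))*Z = ((6 - 1*(-4)) + (-22 - 1*(-21)))*(2*I*√3) = ((6 + 4) + (-22 + 21))*(2*I*√3) = (10 - 1)*(2*I*√3) = 9*(2*I*√3) = 18*I*√3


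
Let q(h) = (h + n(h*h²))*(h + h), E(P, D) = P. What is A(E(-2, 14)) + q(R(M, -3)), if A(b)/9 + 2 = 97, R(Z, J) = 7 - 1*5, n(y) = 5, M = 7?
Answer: 883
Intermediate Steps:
R(Z, J) = 2 (R(Z, J) = 7 - 5 = 2)
A(b) = 855 (A(b) = -18 + 9*97 = -18 + 873 = 855)
q(h) = 2*h*(5 + h) (q(h) = (h + 5)*(h + h) = (5 + h)*(2*h) = 2*h*(5 + h))
A(E(-2, 14)) + q(R(M, -3)) = 855 + 2*2*(5 + 2) = 855 + 2*2*7 = 855 + 28 = 883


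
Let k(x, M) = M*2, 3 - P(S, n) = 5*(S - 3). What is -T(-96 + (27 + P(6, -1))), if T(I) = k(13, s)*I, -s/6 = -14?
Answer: 13608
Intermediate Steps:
s = 84 (s = -6*(-14) = 84)
P(S, n) = 18 - 5*S (P(S, n) = 3 - 5*(S - 3) = 3 - 5*(-3 + S) = 3 - (-15 + 5*S) = 3 + (15 - 5*S) = 18 - 5*S)
k(x, M) = 2*M
T(I) = 168*I (T(I) = (2*84)*I = 168*I)
-T(-96 + (27 + P(6, -1))) = -168*(-96 + (27 + (18 - 5*6))) = -168*(-96 + (27 + (18 - 30))) = -168*(-96 + (27 - 12)) = -168*(-96 + 15) = -168*(-81) = -1*(-13608) = 13608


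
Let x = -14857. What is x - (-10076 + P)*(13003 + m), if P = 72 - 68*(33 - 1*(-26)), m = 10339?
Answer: 327146615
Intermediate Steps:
P = -3940 (P = 72 - 68*(33 + 26) = 72 - 68*59 = 72 - 4012 = -3940)
x - (-10076 + P)*(13003 + m) = -14857 - (-10076 - 3940)*(13003 + 10339) = -14857 - (-14016)*23342 = -14857 - 1*(-327161472) = -14857 + 327161472 = 327146615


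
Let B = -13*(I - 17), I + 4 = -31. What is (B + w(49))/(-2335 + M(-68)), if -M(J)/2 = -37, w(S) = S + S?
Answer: -774/2261 ≈ -0.34233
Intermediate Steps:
w(S) = 2*S
I = -35 (I = -4 - 31 = -35)
M(J) = 74 (M(J) = -2*(-37) = 74)
B = 676 (B = -13*(-35 - 17) = -13*(-52) = 676)
(B + w(49))/(-2335 + M(-68)) = (676 + 2*49)/(-2335 + 74) = (676 + 98)/(-2261) = 774*(-1/2261) = -774/2261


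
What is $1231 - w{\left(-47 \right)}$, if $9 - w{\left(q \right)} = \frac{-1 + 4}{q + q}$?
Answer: $\frac{114865}{94} \approx 1222.0$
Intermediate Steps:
$w{\left(q \right)} = 9 - \frac{3}{2 q}$ ($w{\left(q \right)} = 9 - \frac{-1 + 4}{q + q} = 9 - \frac{1}{2 q} 3 = 9 - \frac{3}{2 q}$)
$1231 - w{\left(-47 \right)} = 1231 - \left(9 - \frac{3}{2 \left(-47\right)}\right) = 1231 - \left(9 - - \frac{3}{94}\right) = 1231 - \left(9 + \frac{3}{94}\right) = 1231 - \frac{849}{94} = \frac{114865}{94}$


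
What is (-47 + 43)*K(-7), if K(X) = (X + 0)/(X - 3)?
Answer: -14/5 ≈ -2.8000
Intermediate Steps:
K(X) = X/(-3 + X)
(-47 + 43)*K(-7) = (-47 + 43)*(-7/(-3 - 7)) = -(-28)/(-10) = -(-28)*(-1)/10 = -4*7/10 = -14/5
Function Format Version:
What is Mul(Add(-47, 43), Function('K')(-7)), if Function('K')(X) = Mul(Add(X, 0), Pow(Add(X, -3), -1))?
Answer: Rational(-14, 5) ≈ -2.8000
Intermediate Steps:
Function('K')(X) = Mul(X, Pow(Add(-3, X), -1))
Mul(Add(-47, 43), Function('K')(-7)) = Mul(Add(-47, 43), Mul(-7, Pow(Add(-3, -7), -1))) = Mul(-4, Mul(-7, Pow(-10, -1))) = Mul(-4, Mul(-7, Rational(-1, 10))) = Mul(-4, Rational(7, 10)) = Rational(-14, 5)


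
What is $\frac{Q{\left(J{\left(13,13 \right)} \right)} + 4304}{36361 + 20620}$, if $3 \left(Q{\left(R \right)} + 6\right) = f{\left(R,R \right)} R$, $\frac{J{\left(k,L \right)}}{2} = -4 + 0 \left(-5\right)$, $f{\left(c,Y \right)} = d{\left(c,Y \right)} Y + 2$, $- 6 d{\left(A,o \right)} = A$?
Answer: $\frac{38890}{512829} \approx 0.075834$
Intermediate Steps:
$d{\left(A,o \right)} = - \frac{A}{6}$
$f{\left(c,Y \right)} = 2 - \frac{Y c}{6}$ ($f{\left(c,Y \right)} = - \frac{c}{6} Y + 2 = - \frac{Y c}{6} + 2 = 2 - \frac{Y c}{6}$)
$J{\left(k,L \right)} = -8$ ($J{\left(k,L \right)} = 2 \left(-4 + 0 \left(-5\right)\right) = 2 \left(-4 + 0\right) = 2 \left(-4\right) = -8$)
$Q{\left(R \right)} = -6 + \frac{R \left(2 - \frac{R^{2}}{6}\right)}{3}$ ($Q{\left(R \right)} = -6 + \frac{\left(2 - \frac{R R}{6}\right) R}{3} = -6 + \frac{\left(2 - \frac{R^{2}}{6}\right) R}{3} = -6 + \frac{R \left(2 - \frac{R^{2}}{6}\right)}{3}$)
$\frac{Q{\left(J{\left(13,13 \right)} \right)} + 4304}{36361 + 20620} = \frac{\left(-6 + \frac{1}{18} \left(-8\right) \left(12 - \left(-8\right)^{2}\right)\right) + 4304}{36361 + 20620} = \frac{\left(-6 + \frac{1}{18} \left(-8\right) \left(12 - 64\right)\right) + 4304}{56981} = \left(\left(-6 + \frac{1}{18} \left(-8\right) \left(12 - 64\right)\right) + 4304\right) \frac{1}{56981} = \left(\left(-6 + \frac{1}{18} \left(-8\right) \left(-52\right)\right) + 4304\right) \frac{1}{56981} = \left(\left(-6 + \frac{208}{9}\right) + 4304\right) \frac{1}{56981} = \left(\frac{154}{9} + 4304\right) \frac{1}{56981} = \frac{38890}{9} \cdot \frac{1}{56981} = \frac{38890}{512829}$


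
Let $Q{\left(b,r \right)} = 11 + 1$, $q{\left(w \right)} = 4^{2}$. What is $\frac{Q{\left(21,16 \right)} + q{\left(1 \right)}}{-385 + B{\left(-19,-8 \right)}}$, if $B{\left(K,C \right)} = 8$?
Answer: $- \frac{28}{377} \approx -0.074271$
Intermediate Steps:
$q{\left(w \right)} = 16$
$Q{\left(b,r \right)} = 12$
$\frac{Q{\left(21,16 \right)} + q{\left(1 \right)}}{-385 + B{\left(-19,-8 \right)}} = \frac{12 + 16}{-385 + 8} = \frac{28}{-377} = 28 \left(- \frac{1}{377}\right) = - \frac{28}{377}$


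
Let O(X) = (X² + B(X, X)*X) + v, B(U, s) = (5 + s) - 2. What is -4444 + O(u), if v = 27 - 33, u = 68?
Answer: 5002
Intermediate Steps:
v = -6
B(U, s) = 3 + s
O(X) = -6 + X² + X*(3 + X) (O(X) = (X² + (3 + X)*X) - 6 = (X² + X*(3 + X)) - 6 = -6 + X² + X*(3 + X))
-4444 + O(u) = -4444 + (-6 + 68² + 68*(3 + 68)) = -4444 + (-6 + 4624 + 68*71) = -4444 + (-6 + 4624 + 4828) = -4444 + 9446 = 5002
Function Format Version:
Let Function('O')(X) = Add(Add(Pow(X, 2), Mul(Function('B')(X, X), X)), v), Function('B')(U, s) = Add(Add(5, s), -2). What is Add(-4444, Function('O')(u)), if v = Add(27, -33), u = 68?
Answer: 5002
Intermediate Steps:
v = -6
Function('B')(U, s) = Add(3, s)
Function('O')(X) = Add(-6, Pow(X, 2), Mul(X, Add(3, X))) (Function('O')(X) = Add(Add(Pow(X, 2), Mul(Add(3, X), X)), -6) = Add(Add(Pow(X, 2), Mul(X, Add(3, X))), -6) = Add(-6, Pow(X, 2), Mul(X, Add(3, X))))
Add(-4444, Function('O')(u)) = Add(-4444, Add(-6, Pow(68, 2), Mul(68, Add(3, 68)))) = Add(-4444, Add(-6, 4624, Mul(68, 71))) = Add(-4444, Add(-6, 4624, 4828)) = Add(-4444, 9446) = 5002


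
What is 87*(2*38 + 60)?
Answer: 11832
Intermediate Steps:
87*(2*38 + 60) = 87*(76 + 60) = 87*136 = 11832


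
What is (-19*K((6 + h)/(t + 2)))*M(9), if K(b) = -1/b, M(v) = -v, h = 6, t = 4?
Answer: -171/2 ≈ -85.500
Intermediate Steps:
(-19*K((6 + h)/(t + 2)))*M(9) = (-(-19)/((6 + 6)/(4 + 2)))*(-1*9) = -(-19)/(12/6)*(-9) = -(-19)/(12*(⅙))*(-9) = -(-19)/2*(-9) = -19*(-½)*(-9) = (19/2)*(-9) = -171/2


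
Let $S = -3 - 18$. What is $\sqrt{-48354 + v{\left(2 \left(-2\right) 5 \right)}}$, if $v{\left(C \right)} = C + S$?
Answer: $i \sqrt{48395} \approx 219.99 i$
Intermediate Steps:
$S = -21$ ($S = -3 - 18 = -21$)
$v{\left(C \right)} = -21 + C$ ($v{\left(C \right)} = C - 21 = -21 + C$)
$\sqrt{-48354 + v{\left(2 \left(-2\right) 5 \right)}} = \sqrt{-48354 - \left(21 - 2 \left(-2\right) 5\right)} = \sqrt{-48354 - 41} = \sqrt{-48395} = i \sqrt{48395}$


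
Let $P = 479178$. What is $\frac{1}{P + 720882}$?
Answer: $\frac{1}{1200060} \approx 8.3329 \cdot 10^{-7}$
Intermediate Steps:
$\frac{1}{P + 720882} = \frac{1}{479178 + 720882} = \frac{1}{1200060}$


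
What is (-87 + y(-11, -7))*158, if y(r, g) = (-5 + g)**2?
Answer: 9006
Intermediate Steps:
(-87 + y(-11, -7))*158 = (-87 + (-5 - 7)**2)*158 = (-87 + (-12)**2)*158 = (-87 + 144)*158 = 57*158 = 9006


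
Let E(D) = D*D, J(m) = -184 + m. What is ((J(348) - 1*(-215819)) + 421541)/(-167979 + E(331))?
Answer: -318762/29209 ≈ -10.913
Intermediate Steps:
E(D) = D²
((J(348) - 1*(-215819)) + 421541)/(-167979 + E(331)) = (((-184 + 348) - 1*(-215819)) + 421541)/(-167979 + 331²) = ((164 + 215819) + 421541)/(-167979 + 109561) = (215983 + 421541)/(-58418) = 637524*(-1/58418) = -318762/29209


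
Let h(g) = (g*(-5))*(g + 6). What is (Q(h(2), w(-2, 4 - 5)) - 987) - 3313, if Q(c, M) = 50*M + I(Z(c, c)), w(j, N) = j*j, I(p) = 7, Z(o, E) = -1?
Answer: -4093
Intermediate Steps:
h(g) = -5*g*(6 + g) (h(g) = (-5*g)*(6 + g) = -5*g*(6 + g))
w(j, N) = j**2
Q(c, M) = 7 + 50*M (Q(c, M) = 50*M + 7 = 7 + 50*M)
(Q(h(2), w(-2, 4 - 5)) - 987) - 3313 = ((7 + 50*(-2)**2) - 987) - 3313 = ((7 + 50*4) - 987) - 3313 = ((7 + 200) - 987) - 3313 = (207 - 987) - 3313 = -780 - 3313 = -4093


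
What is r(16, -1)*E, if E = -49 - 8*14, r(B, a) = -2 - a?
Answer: 161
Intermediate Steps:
E = -161 (E = -49 - 112 = -161)
r(16, -1)*E = (-2 - 1*(-1))*(-161) = (-2 + 1)*(-161) = -1*(-161) = 161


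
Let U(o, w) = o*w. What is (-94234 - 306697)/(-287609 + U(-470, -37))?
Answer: 400931/270219 ≈ 1.4837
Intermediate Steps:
(-94234 - 306697)/(-287609 + U(-470, -37)) = (-94234 - 306697)/(-287609 - 470*(-37)) = -400931/(-287609 + 17390) = -400931/(-270219) = -400931*(-1/270219) = 400931/270219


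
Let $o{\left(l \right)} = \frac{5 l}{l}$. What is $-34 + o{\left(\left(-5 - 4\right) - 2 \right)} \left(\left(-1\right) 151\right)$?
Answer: $-789$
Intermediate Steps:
$o{\left(l \right)} = 5$
$-34 + o{\left(\left(-5 - 4\right) - 2 \right)} \left(\left(-1\right) 151\right) = -34 + 5 \left(\left(-1\right) 151\right) = -34 + 5 \left(-151\right) = -34 - 755 = -789$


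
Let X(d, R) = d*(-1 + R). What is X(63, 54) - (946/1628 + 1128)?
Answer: 163571/74 ≈ 2210.4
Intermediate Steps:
X(63, 54) - (946/1628 + 1128) = 63*(-1 + 54) - (946/1628 + 1128) = 63*53 - (946*(1/1628) + 1128) = 3339 - (43/74 + 1128) = 3339 - 1*83515/74 = 3339 - 83515/74 = 163571/74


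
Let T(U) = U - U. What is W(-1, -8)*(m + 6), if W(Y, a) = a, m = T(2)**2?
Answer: -48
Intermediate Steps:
T(U) = 0
m = 0 (m = 0**2 = 0)
W(-1, -8)*(m + 6) = -8*(0 + 6) = -8*6 = -48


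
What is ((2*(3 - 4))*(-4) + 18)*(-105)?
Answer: -2730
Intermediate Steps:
((2*(3 - 4))*(-4) + 18)*(-105) = ((2*(-1))*(-4) + 18)*(-105) = (-2*(-4) + 18)*(-105) = (8 + 18)*(-105) = 26*(-105) = -2730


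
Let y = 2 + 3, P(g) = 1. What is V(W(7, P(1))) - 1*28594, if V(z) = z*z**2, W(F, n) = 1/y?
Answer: -3574249/125 ≈ -28594.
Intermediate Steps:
y = 5
W(F, n) = 1/5
V(z) = z**3
V(W(7, P(1))) - 1*28594 = (1/5)**3 - 1*28594 = 1/125 - 28594 = -3574249/125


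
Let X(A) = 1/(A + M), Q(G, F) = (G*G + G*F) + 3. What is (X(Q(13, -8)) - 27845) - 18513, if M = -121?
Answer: -2456975/53 ≈ -46358.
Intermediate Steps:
Q(G, F) = 3 + G**2 + F*G (Q(G, F) = (G**2 + F*G) + 3 = 3 + G**2 + F*G)
X(A) = 1/(-121 + A) (X(A) = 1/(A - 121) = 1/(-121 + A))
(X(Q(13, -8)) - 27845) - 18513 = (1/(-121 + (3 + 13**2 - 8*13)) - 27845) - 18513 = (1/(-121 + (3 + 169 - 104)) - 27845) - 18513 = (1/(-121 + 68) - 27845) - 18513 = (1/(-53) - 27845) - 18513 = (-1/53 - 27845) - 18513 = -1475786/53 - 18513 = -2456975/53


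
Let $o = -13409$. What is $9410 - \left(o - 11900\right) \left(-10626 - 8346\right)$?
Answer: $-480152938$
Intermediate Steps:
$9410 - \left(o - 11900\right) \left(-10626 - 8346\right) = 9410 - \left(-13409 - 11900\right) \left(-10626 - 8346\right) = 9410 - \left(-25309\right) \left(-18972\right) = 9410 - 480162348 = -480152938$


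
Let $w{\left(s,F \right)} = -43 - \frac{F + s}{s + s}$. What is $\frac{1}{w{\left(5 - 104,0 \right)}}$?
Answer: $- \frac{2}{87} \approx -0.022988$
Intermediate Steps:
$w{\left(s,F \right)} = -43 - \frac{F + s}{2 s}$
$\frac{1}{w{\left(5 - 104,0 \right)}} = \frac{1}{\frac{1}{2} \frac{1}{5 - 104} \left(\left(-1\right) 0 - 87 \left(5 - 104\right)\right)} = \frac{1}{\frac{1}{2} \frac{1}{-99} \left(0 - -8613\right)} = \frac{1}{\frac{1}{2} \left(- \frac{1}{99}\right) \left(0 + 8613\right)} = \frac{1}{\frac{1}{2} \left(- \frac{1}{99}\right) 8613} = \frac{1}{- \frac{87}{2}} = - \frac{2}{87}$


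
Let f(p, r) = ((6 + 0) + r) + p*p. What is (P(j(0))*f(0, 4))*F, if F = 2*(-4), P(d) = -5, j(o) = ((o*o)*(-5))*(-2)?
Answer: 400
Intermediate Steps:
j(o) = 10*o**2 (j(o) = (o**2*(-5))*(-2) = -5*o**2*(-2) = 10*o**2)
F = -8
f(p, r) = 6 + r + p**2 (f(p, r) = (6 + r) + p**2 = 6 + r + p**2)
(P(j(0))*f(0, 4))*F = -5*(6 + 4 + 0**2)*(-8) = -5*(6 + 4 + 0)*(-8) = -5*10*(-8) = -50*(-8) = 400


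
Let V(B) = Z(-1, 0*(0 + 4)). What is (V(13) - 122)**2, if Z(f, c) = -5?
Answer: 16129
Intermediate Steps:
V(B) = -5
(V(13) - 122)**2 = (-5 - 122)**2 = (-127)**2 = 16129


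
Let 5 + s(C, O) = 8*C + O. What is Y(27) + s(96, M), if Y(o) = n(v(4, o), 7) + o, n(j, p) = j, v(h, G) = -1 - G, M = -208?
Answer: 554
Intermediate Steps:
s(C, O) = -5 + O + 8*C (s(C, O) = -5 + (8*C + O) = -5 + (O + 8*C) = -5 + O + 8*C)
Y(o) = -1 (Y(o) = (-1 - o) + o = -1)
Y(27) + s(96, M) = -1 + (-5 - 208 + 8*96) = -1 + (-5 - 208 + 768) = -1 + 555 = 554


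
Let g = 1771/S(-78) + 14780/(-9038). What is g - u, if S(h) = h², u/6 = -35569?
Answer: 5867481339133/27493596 ≈ 2.1341e+5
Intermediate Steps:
u = -213414 (u = 6*(-35569) = -213414)
g = -36957611/27493596 (g = 1771/((-78)²) + 14780/(-9038) = 1771/6084 + 14780*(-1/9038) = 1771*(1/6084) - 7390/4519 = 1771/6084 - 7390/4519 = -36957611/27493596 ≈ -1.3442)
g - u = -36957611/27493596 - 1*(-213414) = -36957611/27493596 + 213414 = 5867481339133/27493596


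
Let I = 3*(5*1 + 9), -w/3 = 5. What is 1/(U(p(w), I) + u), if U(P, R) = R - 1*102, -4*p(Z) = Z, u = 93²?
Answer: 1/8589 ≈ 0.00011643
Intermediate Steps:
u = 8649
w = -15 (w = -3*5 = -15)
p(Z) = -Z/4
I = 42 (I = 3*(5 + 9) = 3*14 = 42)
U(P, R) = -102 + R (U(P, R) = R - 102 = -102 + R)
1/(U(p(w), I) + u) = 1/((-102 + 42) + 8649) = 1/(-60 + 8649) = 1/8589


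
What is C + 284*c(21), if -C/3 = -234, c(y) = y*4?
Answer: 24558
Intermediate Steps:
c(y) = 4*y
C = 702 (C = -3*(-234) = 702)
C + 284*c(21) = 702 + 284*(4*21) = 702 + 284*84 = 702 + 23856 = 24558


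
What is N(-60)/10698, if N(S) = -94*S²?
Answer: -56400/1783 ≈ -31.632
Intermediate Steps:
N(-60)/10698 = -94*(-60)²/10698 = -94*3600*(1/10698) = -338400*1/10698 = -56400/1783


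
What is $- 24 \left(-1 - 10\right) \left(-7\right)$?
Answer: $-1848$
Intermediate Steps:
$- 24 \left(-1 - 10\right) \left(-7\right) = - 24 \left(\left(-11\right) \left(-7\right)\right) = \left(-24\right) 77 = -1848$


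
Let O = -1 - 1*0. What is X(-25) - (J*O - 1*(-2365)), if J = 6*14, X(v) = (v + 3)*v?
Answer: -1731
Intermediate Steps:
X(v) = v*(3 + v) (X(v) = (3 + v)*v = v*(3 + v))
O = -1 (O = -1 + 0 = -1)
J = 84
X(-25) - (J*O - 1*(-2365)) = -25*(3 - 25) - (84*(-1) - 1*(-2365)) = -25*(-22) - (-84 + 2365) = 550 - 1*2281 = 550 - 2281 = -1731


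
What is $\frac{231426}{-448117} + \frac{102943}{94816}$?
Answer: $\frac{24187620715}{42488661472} \approx 0.56927$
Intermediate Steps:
$\frac{231426}{-448117} + \frac{102943}{94816} = 231426 \left(- \frac{1}{448117}\right) + 102943 \cdot \frac{1}{94816} = - \frac{231426}{448117} + \frac{102943}{94816} = \frac{24187620715}{42488661472}$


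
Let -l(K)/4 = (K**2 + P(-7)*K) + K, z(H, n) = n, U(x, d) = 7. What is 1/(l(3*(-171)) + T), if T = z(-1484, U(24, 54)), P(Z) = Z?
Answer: -1/1064981 ≈ -9.3898e-7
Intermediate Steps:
T = 7
l(K) = -4*K**2 + 24*K (l(K) = -4*((K**2 - 7*K) + K) = -4*(K**2 - 6*K) = -4*K**2 + 24*K)
1/(l(3*(-171)) + T) = 1/(4*(3*(-171))*(6 - 3*(-171)) + 7) = 1/(4*(-513)*(6 - 1*(-513)) + 7) = 1/(4*(-513)*(6 + 513) + 7) = 1/(4*(-513)*519 + 7) = 1/(-1064988 + 7) = 1/(-1064981) = -1/1064981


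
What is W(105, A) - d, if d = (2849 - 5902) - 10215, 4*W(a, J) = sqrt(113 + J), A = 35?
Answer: 13268 + sqrt(37)/2 ≈ 13271.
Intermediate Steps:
W(a, J) = sqrt(113 + J)/4
d = -13268 (d = -3053 - 10215 = -13268)
W(105, A) - d = sqrt(113 + 35)/4 - 1*(-13268) = sqrt(148)/4 + 13268 = (2*sqrt(37))/4 + 13268 = sqrt(37)/2 + 13268 = 13268 + sqrt(37)/2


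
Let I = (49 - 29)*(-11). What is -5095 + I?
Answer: -5315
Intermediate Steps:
I = -220 (I = 20*(-11) = -220)
-5095 + I = -5095 - 220 = -5315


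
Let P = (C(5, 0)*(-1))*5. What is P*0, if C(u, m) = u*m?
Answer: 0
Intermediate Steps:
C(u, m) = m*u
P = 0 (P = ((0*5)*(-1))*5 = (0*(-1))*5 = 0*5 = 0)
P*0 = 0*0 = 0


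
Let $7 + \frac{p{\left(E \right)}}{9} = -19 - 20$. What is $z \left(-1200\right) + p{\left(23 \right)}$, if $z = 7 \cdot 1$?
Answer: $-8814$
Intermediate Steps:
$p{\left(E \right)} = -414$ ($p{\left(E \right)} = -63 + 9 \left(-19 - 20\right) = -63 + 9 \left(-39\right) = -63 - 351 = -414$)
$z = 7$
$z \left(-1200\right) + p{\left(23 \right)} = 7 \left(-1200\right) - 414 = -8400 - 414 = -8814$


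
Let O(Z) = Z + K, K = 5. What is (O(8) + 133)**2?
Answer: 21316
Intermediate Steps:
O(Z) = 5 + Z (O(Z) = Z + 5 = 5 + Z)
(O(8) + 133)**2 = ((5 + 8) + 133)**2 = (13 + 133)**2 = 146**2 = 21316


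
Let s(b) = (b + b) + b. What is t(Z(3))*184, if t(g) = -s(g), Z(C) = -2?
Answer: 1104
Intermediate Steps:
s(b) = 3*b (s(b) = 2*b + b = 3*b)
t(g) = -3*g
t(Z(3))*184 = -3*(-2)*184 = 6*184 = 1104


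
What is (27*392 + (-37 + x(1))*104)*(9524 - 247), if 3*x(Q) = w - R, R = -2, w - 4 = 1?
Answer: 194223272/3 ≈ 6.4741e+7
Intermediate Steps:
w = 5 (w = 4 + 1 = 5)
x(Q) = 7/3 (x(Q) = (5 - 1*(-2))/3 = (5 + 2)/3 = (1/3)*7 = 7/3)
(27*392 + (-37 + x(1))*104)*(9524 - 247) = (27*392 + (-37 + 7/3)*104)*(9524 - 247) = (10584 - 104/3*104)*9277 = (10584 - 10816/3)*9277 = (20936/3)*9277 = 194223272/3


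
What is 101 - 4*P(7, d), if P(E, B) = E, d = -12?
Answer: 73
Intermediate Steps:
101 - 4*P(7, d) = 101 - 4*7 = 101 - 28 = 73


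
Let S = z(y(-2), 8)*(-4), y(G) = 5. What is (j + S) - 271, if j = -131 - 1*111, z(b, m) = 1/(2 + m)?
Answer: -2567/5 ≈ -513.40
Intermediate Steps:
j = -242 (j = -131 - 111 = -242)
S = -⅖ (S = -4/(2 + 8) = -4/10 = (⅒)*(-4) = -⅖ ≈ -0.40000)
(j + S) - 271 = (-242 - ⅖) - 271 = -1212/5 - 271 = -2567/5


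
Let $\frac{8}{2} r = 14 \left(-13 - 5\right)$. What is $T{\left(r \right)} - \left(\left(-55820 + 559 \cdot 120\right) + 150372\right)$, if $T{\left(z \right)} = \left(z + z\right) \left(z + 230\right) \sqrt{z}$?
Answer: $-161632 - 63126 i \sqrt{7} \approx -1.6163 \cdot 10^{5} - 1.6702 \cdot 10^{5} i$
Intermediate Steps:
$r = -63$ ($r = \frac{14 \left(-13 - 5\right)}{4} = \frac{14 \left(-18\right)}{4} = \frac{1}{4} \left(-252\right) = -63$)
$T{\left(z \right)} = 2 z^{\frac{3}{2}} \left(230 + z\right)$ ($T{\left(z \right)} = 2 z \left(230 + z\right) \sqrt{z} = 2 z^{\frac{3}{2}} \left(230 + z\right)$)
$T{\left(r \right)} - \left(\left(-55820 + 559 \cdot 120\right) + 150372\right) = 2 \left(-63\right)^{\frac{3}{2}} \left(230 - 63\right) - \left(\left(-55820 + 559 \cdot 120\right) + 150372\right) = 2 \left(- 189 i \sqrt{7}\right) 167 - \left(\left(-55820 + 67080\right) + 150372\right) = - 63126 i \sqrt{7} - \left(11260 + 150372\right) = - 63126 i \sqrt{7} - 161632 = -161632 - 63126 i \sqrt{7}$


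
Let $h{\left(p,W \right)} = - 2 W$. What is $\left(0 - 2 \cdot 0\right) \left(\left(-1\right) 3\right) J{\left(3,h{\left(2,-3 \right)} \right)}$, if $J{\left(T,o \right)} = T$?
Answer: $0$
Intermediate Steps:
$\left(0 - 2 \cdot 0\right) \left(\left(-1\right) 3\right) J{\left(3,h{\left(2,-3 \right)} \right)} = \left(0 - 2 \cdot 0\right) \left(\left(-1\right) 3\right) 3 = \left(0 - 0\right) \left(-3\right) 3 = \left(0 + 0\right) \left(-3\right) 3 = 0 \left(-3\right) 3 = 0 \cdot 3 = 0$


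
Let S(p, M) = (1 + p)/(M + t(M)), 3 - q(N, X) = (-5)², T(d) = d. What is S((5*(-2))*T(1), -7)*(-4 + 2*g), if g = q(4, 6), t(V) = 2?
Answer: -432/5 ≈ -86.400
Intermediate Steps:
q(N, X) = -22 (q(N, X) = 3 - 1*(-5)² = 3 - 1*25 = 3 - 25 = -22)
g = -22
S(p, M) = (1 + p)/(2 + M) (S(p, M) = (1 + p)/(M + 2) = (1 + p)/(2 + M))
S((5*(-2))*T(1), -7)*(-4 + 2*g) = ((1 + (5*(-2))*1)/(2 - 7))*(-4 + 2*(-22)) = ((1 - 10*1)/(-5))*(-4 - 44) = -(1 - 10)/5*(-48) = -⅕*(-9)*(-48) = (9/5)*(-48) = -432/5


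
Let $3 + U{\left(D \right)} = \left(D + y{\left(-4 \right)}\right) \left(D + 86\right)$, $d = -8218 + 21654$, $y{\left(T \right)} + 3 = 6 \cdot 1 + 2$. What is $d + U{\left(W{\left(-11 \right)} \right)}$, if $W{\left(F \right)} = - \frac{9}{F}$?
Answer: $\frac{1686513}{121} \approx 13938.0$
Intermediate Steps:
$y{\left(T \right)} = 5$ ($y{\left(T \right)} = -3 + \left(6 \cdot 1 + 2\right) = -3 + \left(6 + 2\right) = -3 + 8 = 5$)
$d = 13436$
$U{\left(D \right)} = -3 + \left(5 + D\right) \left(86 + D\right)$ ($U{\left(D \right)} = -3 + \left(D + 5\right) \left(D + 86\right) = -3 + \left(5 + D\right) \left(86 + D\right)$)
$d + U{\left(W{\left(-11 \right)} \right)} = 13436 + \left(427 + \left(- \frac{9}{-11}\right)^{2} + 91 \left(- \frac{9}{-11}\right)\right) = 13436 + \left(427 + \left(\left(-9\right) \left(- \frac{1}{11}\right)\right)^{2} + 91 \left(\left(-9\right) \left(- \frac{1}{11}\right)\right)\right) = 13436 + \left(427 + \left(\frac{9}{11}\right)^{2} + 91 \cdot \frac{9}{11}\right) = 13436 + \left(427 + \frac{81}{121} + \frac{819}{11}\right) = 13436 + \frac{60757}{121} = \frac{1686513}{121}$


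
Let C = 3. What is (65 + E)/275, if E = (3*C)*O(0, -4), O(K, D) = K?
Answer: 13/55 ≈ 0.23636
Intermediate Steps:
E = 0 (E = (3*3)*0 = 9*0 = 0)
(65 + E)/275 = (65 + 0)/275 = 65*(1/275) = 13/55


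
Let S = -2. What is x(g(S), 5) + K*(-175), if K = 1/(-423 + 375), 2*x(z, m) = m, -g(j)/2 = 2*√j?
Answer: 295/48 ≈ 6.1458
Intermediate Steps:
g(j) = -4*√j
x(z, m) = m/2
K = -1/48 (K = 1/(-48) = -1/48 ≈ -0.020833)
x(g(S), 5) + K*(-175) = (½)*5 - 1/48*(-175) = 5/2 + 175/48 = 295/48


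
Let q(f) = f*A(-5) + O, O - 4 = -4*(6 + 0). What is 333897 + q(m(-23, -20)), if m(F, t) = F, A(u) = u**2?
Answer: 333302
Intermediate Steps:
O = -20 (O = 4 - 4*(6 + 0) = 4 - 4*6 = 4 - 24 = -20)
q(f) = -20 + 25*f (q(f) = f*(-5)**2 - 20 = f*25 - 20 = 25*f - 20 = -20 + 25*f)
333897 + q(m(-23, -20)) = 333897 + (-20 + 25*(-23)) = 333897 + (-20 - 575) = 333897 - 595 = 333302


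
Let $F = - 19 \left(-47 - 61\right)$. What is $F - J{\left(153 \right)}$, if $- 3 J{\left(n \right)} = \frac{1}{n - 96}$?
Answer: $\frac{350893}{171} \approx 2052.0$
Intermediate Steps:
$J{\left(n \right)} = - \frac{1}{3 \left(-96 + n\right)}$ ($J{\left(n \right)} = - \frac{1}{3 \left(n - 96\right)} = - \frac{1}{3 \left(-96 + n\right)}$)
$F = 2052$ ($F = - 19 \left(-47 - 61\right) = \left(-19\right) \left(-108\right) = 2052$)
$F - J{\left(153 \right)} = 2052 - - \frac{1}{-288 + 3 \cdot 153} = 2052 - - \frac{1}{-288 + 459} = 2052 - - \frac{1}{171} = 2052 + \frac{1}{171} = \frac{350893}{171}$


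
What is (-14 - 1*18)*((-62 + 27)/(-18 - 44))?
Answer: -560/31 ≈ -18.065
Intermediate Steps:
(-14 - 1*18)*((-62 + 27)/(-18 - 44)) = (-14 - 18)*(-35/(-62)) = -(-1120)*(-1)/62 = -32*35/62 = -560/31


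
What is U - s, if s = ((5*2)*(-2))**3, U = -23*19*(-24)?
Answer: 18488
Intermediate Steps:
U = 10488 (U = -437*(-24) = 10488)
s = -8000 (s = (10*(-2))**3 = (-20)**3 = -8000)
U - s = 10488 - 1*(-8000) = 10488 + 8000 = 18488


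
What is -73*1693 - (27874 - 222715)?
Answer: 71252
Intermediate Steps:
-73*1693 - (27874 - 222715) = -123589 - 1*(-194841) = -123589 + 194841 = 71252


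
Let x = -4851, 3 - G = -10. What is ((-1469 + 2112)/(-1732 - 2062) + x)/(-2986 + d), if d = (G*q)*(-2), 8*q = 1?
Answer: 36810674/22682429 ≈ 1.6229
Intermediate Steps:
G = 13 (G = 3 - 1*(-10) = 3 + 10 = 13)
q = ⅛ (q = (⅛)*1 = ⅛ ≈ 0.12500)
d = -13/4 (d = (13*(⅛))*(-2) = (13/8)*(-2) = -13/4 ≈ -3.2500)
((-1469 + 2112)/(-1732 - 2062) + x)/(-2986 + d) = ((-1469 + 2112)/(-1732 - 2062) - 4851)/(-2986 - 13/4) = (643/(-3794) - 4851)/(-11957/4) = (643*(-1/3794) - 4851)*(-4/11957) = (-643/3794 - 4851)*(-4/11957) = -18405337/3794*(-4/11957) = 36810674/22682429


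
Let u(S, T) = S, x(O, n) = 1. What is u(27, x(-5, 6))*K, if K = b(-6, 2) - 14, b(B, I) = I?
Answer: -324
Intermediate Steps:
K = -12 (K = 2 - 14 = -12)
u(27, x(-5, 6))*K = 27*(-12) = -324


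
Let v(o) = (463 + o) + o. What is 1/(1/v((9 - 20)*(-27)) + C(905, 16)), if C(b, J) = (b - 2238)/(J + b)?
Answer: -973497/1408060 ≈ -0.69137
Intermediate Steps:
v(o) = 463 + 2*o
C(b, J) = (-2238 + b)/(J + b)
1/(1/v((9 - 20)*(-27)) + C(905, 16)) = 1/(1/(463 + 2*((9 - 20)*(-27))) + (-2238 + 905)/(16 + 905)) = 1/(1/(463 + 2*(-11*(-27))) - 1333/921) = 1/(1/(463 + 2*297) + (1/921)*(-1333)) = 1/(1/(463 + 594) - 1333/921) = 1/(1/1057 - 1333/921) = 1/(-1408060/973497) = -973497/1408060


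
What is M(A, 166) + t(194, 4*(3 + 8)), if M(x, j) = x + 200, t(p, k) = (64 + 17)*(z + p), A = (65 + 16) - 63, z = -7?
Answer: 15365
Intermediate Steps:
A = 18 (A = 81 - 63 = 18)
t(p, k) = -567 + 81*p (t(p, k) = (64 + 17)*(-7 + p) = 81*(-7 + p) = -567 + 81*p)
M(x, j) = 200 + x
M(A, 166) + t(194, 4*(3 + 8)) = (200 + 18) + (-567 + 81*194) = 218 + (-567 + 15714) = 218 + 15147 = 15365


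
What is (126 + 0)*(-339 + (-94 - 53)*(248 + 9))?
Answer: -4802868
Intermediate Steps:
(126 + 0)*(-339 + (-94 - 53)*(248 + 9)) = 126*(-339 - 147*257) = 126*(-339 - 37779) = 126*(-38118) = -4802868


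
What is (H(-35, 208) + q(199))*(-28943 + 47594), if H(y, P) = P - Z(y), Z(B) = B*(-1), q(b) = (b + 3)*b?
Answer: 752959521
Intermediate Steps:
q(b) = b*(3 + b) (q(b) = (3 + b)*b = b*(3 + b))
Z(B) = -B
H(y, P) = P + y (H(y, P) = P - (-1)*y = P + y)
(H(-35, 208) + q(199))*(-28943 + 47594) = ((208 - 35) + 199*(3 + 199))*(-28943 + 47594) = (173 + 199*202)*18651 = (173 + 40198)*18651 = 40371*18651 = 752959521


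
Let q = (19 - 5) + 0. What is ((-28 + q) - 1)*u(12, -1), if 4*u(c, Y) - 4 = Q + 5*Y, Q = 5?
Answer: -15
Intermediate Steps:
q = 14 (q = 14 + 0 = 14)
u(c, Y) = 9/4 + 5*Y/4 (u(c, Y) = 1 + (5 + 5*Y)/4 = 1 + (5/4 + 5*Y/4) = 9/4 + 5*Y/4)
((-28 + q) - 1)*u(12, -1) = ((-28 + 14) - 1)*(9/4 + (5/4)*(-1)) = (-14 - 1)*(9/4 - 5/4) = -15*1 = -15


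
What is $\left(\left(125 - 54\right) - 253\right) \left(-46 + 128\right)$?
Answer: $-14924$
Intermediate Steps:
$\left(\left(125 - 54\right) - 253\right) \left(-46 + 128\right) = \left(71 - 253\right) 82 = \left(-182\right) 82 = -14924$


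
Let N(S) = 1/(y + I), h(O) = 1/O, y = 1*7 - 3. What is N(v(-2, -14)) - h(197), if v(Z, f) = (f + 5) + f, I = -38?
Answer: -231/6698 ≈ -0.034488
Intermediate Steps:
y = 4 (y = 7 - 3 = 4)
v(Z, f) = 5 + 2*f (v(Z, f) = (5 + f) + f = 5 + 2*f)
N(S) = -1/34 (N(S) = 1/(4 - 38) = 1/(-34) = -1/34)
N(v(-2, -14)) - h(197) = -1/34 - 1/197 = -231/6698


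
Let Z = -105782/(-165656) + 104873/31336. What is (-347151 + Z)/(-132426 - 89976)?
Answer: 75084954549349/48103666037968 ≈ 1.5609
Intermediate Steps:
Z = 2585953305/648874552 (Z = -105782*(-1/165656) + 104873*(1/31336) = 52891/82828 + 104873/31336 = 2585953305/648874552 ≈ 3.9853)
(-347151 + Z)/(-132426 - 89976) = (-347151 + 2585953305/648874552)/(-132426 - 89976) = -225254863648047/648874552/(-222402) = -225254863648047/648874552*(-1/222402) = 75084954549349/48103666037968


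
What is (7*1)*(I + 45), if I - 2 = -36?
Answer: 77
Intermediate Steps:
I = -34 (I = 2 - 36 = -34)
(7*1)*(I + 45) = (7*1)*(-34 + 45) = 7*11 = 77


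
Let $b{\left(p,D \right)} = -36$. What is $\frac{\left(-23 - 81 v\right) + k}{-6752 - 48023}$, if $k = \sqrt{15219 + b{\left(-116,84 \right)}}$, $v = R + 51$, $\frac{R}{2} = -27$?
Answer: $- \frac{44}{10955} - \frac{3 \sqrt{1687}}{54775} \approx -0.006266$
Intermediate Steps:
$R = -54$ ($R = 2 \left(-27\right) = -54$)
$v = -3$ ($v = -54 + 51 = -3$)
$k = 3 \sqrt{1687}$ ($k = \sqrt{15219 - 36} = \sqrt{15183} = 3 \sqrt{1687} \approx 123.22$)
$\frac{\left(-23 - 81 v\right) + k}{-6752 - 48023} = \frac{\left(-23 - -243\right) + 3 \sqrt{1687}}{-6752 - 48023} = \frac{\left(-23 + 243\right) + 3 \sqrt{1687}}{-54775} = \left(220 + 3 \sqrt{1687}\right) \left(- \frac{1}{54775}\right) = - \frac{44}{10955} - \frac{3 \sqrt{1687}}{54775}$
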